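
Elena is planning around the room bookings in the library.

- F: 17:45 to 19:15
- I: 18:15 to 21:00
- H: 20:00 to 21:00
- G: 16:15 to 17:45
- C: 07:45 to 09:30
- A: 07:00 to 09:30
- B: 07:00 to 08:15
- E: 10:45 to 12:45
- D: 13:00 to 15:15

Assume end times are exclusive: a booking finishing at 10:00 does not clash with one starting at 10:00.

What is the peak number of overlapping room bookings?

3

Sort all start/end points and keep a running count:
07:00 start A → 1
07:00 start B → 2
07:45 start C → 3
08:15 end B → 2
09:30 end A → 1
09:30 end C → 0
10:45 start E → 1
12:45 end E → 0
13:00 start D → 1
15:15 end D → 0
16:15 start G → 1
17:45 end G → 0
17:45 start F → 1
18:15 start I → 2
19:15 end F → 1
20:00 start H → 2
21:00 end H → 1
21:00 end I → 0
Peak is 3, at 07:45 (A, B, C).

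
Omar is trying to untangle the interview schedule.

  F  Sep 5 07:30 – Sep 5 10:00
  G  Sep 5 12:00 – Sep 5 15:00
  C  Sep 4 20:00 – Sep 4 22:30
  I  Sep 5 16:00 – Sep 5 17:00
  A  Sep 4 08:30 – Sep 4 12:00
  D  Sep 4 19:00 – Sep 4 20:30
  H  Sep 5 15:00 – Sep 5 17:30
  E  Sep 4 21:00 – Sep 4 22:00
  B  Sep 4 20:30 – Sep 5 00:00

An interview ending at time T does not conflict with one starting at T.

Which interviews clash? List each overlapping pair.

Sorted by start: A, D, C, B, E, F, G, H, I.
D starts after A ends, so A has no further overlaps.
C starts before D ends → D and C overlap.
B starts exactly when D ends (back-to-back, no overlap), so D has no further overlaps.
B starts before C ends → C and B overlap.
E starts before C ends → C and E overlap.
F starts after C ends, so C has no further overlaps.
E starts before B ends → B and E overlap.
F starts after B ends, so B has no further overlaps.
F starts after E ends, so E has no further overlaps.
G starts after F ends, so F has no further overlaps.
H starts exactly when G ends (back-to-back, no overlap), so G has no further overlaps.
I starts before H ends → H and I overlap.

B & C, B & E, C & D, C & E, H & I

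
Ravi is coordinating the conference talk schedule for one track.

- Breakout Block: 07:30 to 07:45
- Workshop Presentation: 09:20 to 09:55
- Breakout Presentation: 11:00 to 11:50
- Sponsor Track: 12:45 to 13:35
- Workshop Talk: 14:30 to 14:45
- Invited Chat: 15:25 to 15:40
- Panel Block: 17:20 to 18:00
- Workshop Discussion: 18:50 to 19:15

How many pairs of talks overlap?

0

Sorted by start: Breakout Block, Workshop Presentation, Breakout Presentation, Sponsor Track, Workshop Talk, Invited Chat, Panel Block, Workshop Discussion.
Workshop Presentation starts after Breakout Block ends, so Breakout Block has no further overlaps.
Breakout Presentation starts after Workshop Presentation ends, so Workshop Presentation has no further overlaps.
Sponsor Track starts after Breakout Presentation ends, so Breakout Presentation has no further overlaps.
Workshop Talk starts after Sponsor Track ends, so Sponsor Track has no further overlaps.
Invited Chat starts after Workshop Talk ends, so Workshop Talk has no further overlaps.
Panel Block starts after Invited Chat ends, so Invited Chat has no further overlaps.
Workshop Discussion starts after Panel Block ends.
No pair overlaps.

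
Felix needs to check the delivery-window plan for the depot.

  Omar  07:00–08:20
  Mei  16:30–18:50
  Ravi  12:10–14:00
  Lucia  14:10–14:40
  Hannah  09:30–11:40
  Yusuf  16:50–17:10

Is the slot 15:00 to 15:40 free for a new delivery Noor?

Yes — the slot is free

Omar: ends 08:20 at or before Noor starts 15:00 → clear.
Hannah: ends 11:40 at or before Noor starts 15:00 → clear.
Ravi: ends 14:00 at or before Noor starts 15:00 → clear.
Lucia: ends 14:40 at or before Noor starts 15:00 → clear.
Mei: starts 16:30 at or after Noor ends 15:40 → clear.
Yusuf: starts 16:50 at or after Noor ends 15:40 → clear.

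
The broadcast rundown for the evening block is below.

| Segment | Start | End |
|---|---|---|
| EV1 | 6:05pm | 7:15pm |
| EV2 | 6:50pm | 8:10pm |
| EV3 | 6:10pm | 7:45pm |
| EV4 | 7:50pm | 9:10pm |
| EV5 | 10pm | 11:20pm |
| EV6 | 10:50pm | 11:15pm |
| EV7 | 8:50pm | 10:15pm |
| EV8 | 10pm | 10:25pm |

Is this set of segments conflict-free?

No

Two intervals overlap when each starts before the other ends.
Sorted by start: EV1, EV3, EV2, EV4, EV7, EV5, EV8, EV6.
EV3 starts before EV1 ends → EV1 and EV3 overlap.
That's a conflict, so the schedule is not conflict-free.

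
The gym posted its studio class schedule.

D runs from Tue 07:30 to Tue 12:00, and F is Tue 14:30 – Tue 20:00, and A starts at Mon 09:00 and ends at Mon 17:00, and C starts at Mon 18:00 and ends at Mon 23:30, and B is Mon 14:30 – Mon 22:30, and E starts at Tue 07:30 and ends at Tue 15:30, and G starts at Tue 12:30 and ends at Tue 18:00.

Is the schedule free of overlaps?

No

Two intervals overlap when each starts before the other ends.
Sorted by start: A, B, C, D, E, G, F.
B starts before A ends → A and B overlap.
That's a conflict, so the schedule is not conflict-free.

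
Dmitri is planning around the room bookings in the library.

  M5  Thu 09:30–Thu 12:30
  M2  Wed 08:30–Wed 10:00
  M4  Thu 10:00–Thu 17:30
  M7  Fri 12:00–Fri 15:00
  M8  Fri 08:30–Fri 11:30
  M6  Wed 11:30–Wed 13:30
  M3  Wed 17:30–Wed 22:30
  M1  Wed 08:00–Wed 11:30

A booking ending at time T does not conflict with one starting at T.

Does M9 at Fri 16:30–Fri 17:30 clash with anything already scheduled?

M1: ends Wed 11:30 at or before M9 starts Fri 16:30 → clear.
M2: ends Wed 10:00 at or before M9 starts Fri 16:30 → clear.
M6: ends Wed 13:30 at or before M9 starts Fri 16:30 → clear.
M3: ends Wed 22:30 at or before M9 starts Fri 16:30 → clear.
M5: ends Thu 12:30 at or before M9 starts Fri 16:30 → clear.
M4: ends Thu 17:30 at or before M9 starts Fri 16:30 → clear.
M8: ends Fri 11:30 at or before M9 starts Fri 16:30 → clear.
M7: ends Fri 15:00 at or before M9 starts Fri 16:30 → clear.

No — it doesn't clash with anything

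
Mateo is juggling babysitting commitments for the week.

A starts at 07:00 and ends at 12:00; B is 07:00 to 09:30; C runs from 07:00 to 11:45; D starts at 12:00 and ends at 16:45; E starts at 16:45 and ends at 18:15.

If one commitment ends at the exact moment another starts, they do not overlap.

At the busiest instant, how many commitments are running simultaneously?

Sweep the timeline, counting +1 at each start and −1 at each end (ends before starts at a tie):
07:00 start A → 1
07:00 start B → 2
07:00 start C → 3
09:30 end B → 2
11:45 end C → 1
12:00 end A → 0
12:00 start D → 1
16:45 end D → 0
16:45 start E → 1
18:15 end E → 0
Peak is 3, at 07:00 (A, B, C).

3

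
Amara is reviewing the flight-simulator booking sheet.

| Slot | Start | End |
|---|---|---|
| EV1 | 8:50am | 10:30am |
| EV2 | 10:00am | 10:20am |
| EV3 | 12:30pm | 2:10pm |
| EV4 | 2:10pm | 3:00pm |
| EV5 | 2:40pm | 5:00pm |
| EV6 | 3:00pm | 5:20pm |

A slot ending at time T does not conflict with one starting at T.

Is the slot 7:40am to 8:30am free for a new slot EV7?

Yes — the slot is free

EV1: starts 8:50am at or after EV7 ends 8:30am → clear.
EV2: starts 10:00am at or after EV7 ends 8:30am → clear.
EV3: starts 12:30pm at or after EV7 ends 8:30am → clear.
EV4: starts 2:10pm at or after EV7 ends 8:30am → clear.
EV5: starts 2:40pm at or after EV7 ends 8:30am → clear.
EV6: starts 3:00pm at or after EV7 ends 8:30am → clear.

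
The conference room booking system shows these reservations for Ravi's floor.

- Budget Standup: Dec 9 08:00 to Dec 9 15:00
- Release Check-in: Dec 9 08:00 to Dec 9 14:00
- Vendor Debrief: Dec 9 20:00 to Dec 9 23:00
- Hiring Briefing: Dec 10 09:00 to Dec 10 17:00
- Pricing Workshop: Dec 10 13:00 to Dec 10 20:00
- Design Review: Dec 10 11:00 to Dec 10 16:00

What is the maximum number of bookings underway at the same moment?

Walk through starts and ends in time order (an end at T is processed before a start at T):
Dec 9 08:00 start Budget Standup → 1
Dec 9 08:00 start Release Check-in → 2
Dec 9 14:00 end Release Check-in → 1
Dec 9 15:00 end Budget Standup → 0
Dec 9 20:00 start Vendor Debrief → 1
Dec 9 23:00 end Vendor Debrief → 0
Dec 10 09:00 start Hiring Briefing → 1
Dec 10 11:00 start Design Review → 2
Dec 10 13:00 start Pricing Workshop → 3
Dec 10 16:00 end Design Review → 2
Dec 10 17:00 end Hiring Briefing → 1
Dec 10 20:00 end Pricing Workshop → 0
Peak is 3, at Dec 10 13:00 (Design Review, Hiring Briefing, Pricing Workshop).

3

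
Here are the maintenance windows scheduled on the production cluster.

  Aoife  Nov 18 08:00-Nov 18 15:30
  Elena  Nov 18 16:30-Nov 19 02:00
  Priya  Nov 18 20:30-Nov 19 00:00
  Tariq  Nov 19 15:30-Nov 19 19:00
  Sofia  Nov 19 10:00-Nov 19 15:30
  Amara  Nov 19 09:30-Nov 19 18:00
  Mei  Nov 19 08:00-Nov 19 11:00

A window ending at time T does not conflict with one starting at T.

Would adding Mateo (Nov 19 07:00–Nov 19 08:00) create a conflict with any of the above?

No — it doesn't clash with anything

Aoife: ends Nov 18 15:30 at or before Mateo starts Nov 19 07:00 → clear.
Elena: ends Nov 19 02:00 at or before Mateo starts Nov 19 07:00 → clear.
Priya: ends Nov 19 00:00 at or before Mateo starts Nov 19 07:00 → clear.
Mei: starts Nov 19 08:00 at or after Mateo ends Nov 19 08:00 → clear.
Amara: starts Nov 19 09:30 at or after Mateo ends Nov 19 08:00 → clear.
Sofia: starts Nov 19 10:00 at or after Mateo ends Nov 19 08:00 → clear.
Tariq: starts Nov 19 15:30 at or after Mateo ends Nov 19 08:00 → clear.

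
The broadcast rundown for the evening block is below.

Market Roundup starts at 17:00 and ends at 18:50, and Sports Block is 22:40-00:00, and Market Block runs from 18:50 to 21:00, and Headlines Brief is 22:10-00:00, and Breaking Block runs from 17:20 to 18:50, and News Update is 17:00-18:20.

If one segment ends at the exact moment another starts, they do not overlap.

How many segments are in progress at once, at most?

Sort all start/end points and keep a running count:
17:00 start Market Roundup → 1
17:00 start News Update → 2
17:20 start Breaking Block → 3
18:20 end News Update → 2
18:50 end Breaking Block → 1
18:50 end Market Roundup → 0
18:50 start Market Block → 1
21:00 end Market Block → 0
22:10 start Headlines Brief → 1
22:40 start Sports Block → 2
00:00 end Headlines Brief → 1
00:00 end Sports Block → 0
Peak is 3, at 17:20 (Breaking Block, Market Roundup, News Update).

3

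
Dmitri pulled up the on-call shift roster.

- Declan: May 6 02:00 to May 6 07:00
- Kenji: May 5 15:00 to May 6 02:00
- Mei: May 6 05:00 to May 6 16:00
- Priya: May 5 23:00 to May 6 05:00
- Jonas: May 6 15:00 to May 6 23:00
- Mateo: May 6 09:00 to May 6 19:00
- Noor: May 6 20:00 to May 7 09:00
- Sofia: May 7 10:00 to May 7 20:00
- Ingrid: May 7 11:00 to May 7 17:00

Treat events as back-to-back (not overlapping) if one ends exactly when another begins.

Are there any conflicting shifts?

Sorted by start: Kenji, Priya, Declan, Mei, Mateo, Jonas, Noor, Sofia, Ingrid.
Priya starts before Kenji ends → Kenji and Priya overlap.
That's a conflict, so the schedule is not conflict-free.

Yes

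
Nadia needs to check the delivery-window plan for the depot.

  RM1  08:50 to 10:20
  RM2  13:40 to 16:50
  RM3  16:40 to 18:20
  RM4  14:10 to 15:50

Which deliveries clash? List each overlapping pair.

RM2 & RM3, RM2 & RM4

Check each pair: they overlap iff neither finishes before the other starts.
Sorted by start: RM1, RM2, RM4, RM3.
RM2 starts after RM1 ends; RM1 is clear from here.
RM4 starts before RM2 ends → RM2 and RM4 overlap.
RM3 starts before RM2 ends → RM2 and RM3 overlap.
RM3 starts after RM4 ends.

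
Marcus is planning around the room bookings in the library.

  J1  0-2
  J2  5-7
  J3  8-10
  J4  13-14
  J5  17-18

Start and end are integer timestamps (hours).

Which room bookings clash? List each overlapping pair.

no conflicts

Sorted by start: J1, J2, J3, J4, J5.
J2 starts after J1 ends, so J1 has no further overlaps.
J3 starts after J2 ends, so J2 has no further overlaps.
J4 starts after J3 ends, so J3 has no further overlaps.
J5 starts after J4 ends.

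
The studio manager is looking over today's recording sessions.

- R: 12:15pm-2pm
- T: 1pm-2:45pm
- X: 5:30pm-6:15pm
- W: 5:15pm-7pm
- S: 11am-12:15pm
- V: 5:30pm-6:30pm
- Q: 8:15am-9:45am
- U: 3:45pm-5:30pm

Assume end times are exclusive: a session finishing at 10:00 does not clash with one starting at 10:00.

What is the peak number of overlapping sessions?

Walk through starts and ends in time order (an end at T is processed before a start at T):
8:15am start Q → 1
9:45am end Q → 0
11am start S → 1
12:15pm end S → 0
12:15pm start R → 1
1pm start T → 2
2pm end R → 1
2:45pm end T → 0
3:45pm start U → 1
5:15pm start W → 2
5:30pm end U → 1
5:30pm start V → 2
5:30pm start X → 3
6:15pm end X → 2
6:30pm end V → 1
7pm end W → 0
Peak is 3, at 5:30pm (V, W, X).

3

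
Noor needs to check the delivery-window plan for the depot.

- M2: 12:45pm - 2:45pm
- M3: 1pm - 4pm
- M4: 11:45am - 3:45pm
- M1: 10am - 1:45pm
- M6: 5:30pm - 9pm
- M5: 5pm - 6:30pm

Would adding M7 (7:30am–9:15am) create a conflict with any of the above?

No — it doesn't clash with anything

M1: starts 10am at or after M7 ends 9:15am → clear.
M4: starts 11:45am at or after M7 ends 9:15am → clear.
M2: starts 12:45pm at or after M7 ends 9:15am → clear.
M3: starts 1pm at or after M7 ends 9:15am → clear.
M5: starts 5pm at or after M7 ends 9:15am → clear.
M6: starts 5:30pm at or after M7 ends 9:15am → clear.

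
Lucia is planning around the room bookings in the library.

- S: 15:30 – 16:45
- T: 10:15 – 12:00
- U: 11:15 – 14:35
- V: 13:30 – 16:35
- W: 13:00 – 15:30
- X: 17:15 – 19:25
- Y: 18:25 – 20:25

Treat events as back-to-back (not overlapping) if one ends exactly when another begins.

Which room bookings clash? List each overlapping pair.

S & V, T & U, U & V, U & W, V & W, X & Y

Two intervals overlap when each starts before the other ends.
Sorted by start: T, U, W, V, S, X, Y.
U starts before T ends → T and U overlap.
W starts after T ends, so nothing later overlaps T either.
W starts before U ends → U and W overlap.
V starts before U ends → U and V overlap.
S starts after U ends, so nothing later overlaps U either.
V starts before W ends → W and V overlap.
S starts exactly when W ends (back-to-back, no overlap), so nothing later overlaps W either.
S starts before V ends → V and S overlap.
X starts after V ends, so nothing later overlaps V either.
X starts after S ends, so nothing later overlaps S either.
Y starts before X ends → X and Y overlap.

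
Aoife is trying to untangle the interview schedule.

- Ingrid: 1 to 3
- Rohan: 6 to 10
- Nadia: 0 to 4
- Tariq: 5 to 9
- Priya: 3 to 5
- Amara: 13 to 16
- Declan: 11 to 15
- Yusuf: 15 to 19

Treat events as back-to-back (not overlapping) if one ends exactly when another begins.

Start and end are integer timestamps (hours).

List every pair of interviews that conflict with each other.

Amara & Declan, Amara & Yusuf, Ingrid & Nadia, Nadia & Priya, Rohan & Tariq

Sorted by start: Nadia, Ingrid, Priya, Tariq, Rohan, Declan, Amara, Yusuf.
Ingrid starts before Nadia ends → Nadia and Ingrid overlap.
Priya starts before Nadia ends → Nadia and Priya overlap.
Tariq starts after Nadia ends, so nothing later overlaps Nadia either.
Priya starts exactly when Ingrid ends (back-to-back, no overlap), so nothing later overlaps Ingrid either.
Tariq starts exactly when Priya ends (back-to-back, no overlap), so nothing later overlaps Priya either.
Rohan starts before Tariq ends → Tariq and Rohan overlap.
Declan starts after Tariq ends, so nothing later overlaps Tariq either.
Declan starts after Rohan ends, so nothing later overlaps Rohan either.
Amara starts before Declan ends → Declan and Amara overlap.
Yusuf starts exactly when Declan ends (back-to-back, no overlap).
Yusuf starts before Amara ends → Amara and Yusuf overlap.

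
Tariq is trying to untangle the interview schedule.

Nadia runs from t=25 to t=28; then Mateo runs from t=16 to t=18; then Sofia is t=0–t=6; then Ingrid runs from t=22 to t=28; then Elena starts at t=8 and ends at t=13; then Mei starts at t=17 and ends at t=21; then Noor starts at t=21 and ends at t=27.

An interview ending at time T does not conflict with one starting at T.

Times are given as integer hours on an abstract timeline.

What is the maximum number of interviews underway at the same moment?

Sort all start/end points and keep a running count:
t=0 start Sofia → 1
t=6 end Sofia → 0
t=8 start Elena → 1
t=13 end Elena → 0
t=16 start Mateo → 1
t=17 start Mei → 2
t=18 end Mateo → 1
t=21 end Mei → 0
t=21 start Noor → 1
t=22 start Ingrid → 2
t=25 start Nadia → 3
t=27 end Noor → 2
t=28 end Ingrid → 1
t=28 end Nadia → 0
Peak is 3, at t=25 (Ingrid, Nadia, Noor).

3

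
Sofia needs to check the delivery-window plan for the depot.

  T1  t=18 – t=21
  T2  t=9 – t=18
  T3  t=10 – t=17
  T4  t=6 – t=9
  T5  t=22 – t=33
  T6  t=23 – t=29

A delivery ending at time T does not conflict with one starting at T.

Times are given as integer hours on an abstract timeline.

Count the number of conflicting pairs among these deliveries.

2

Two intervals overlap when each starts before the other ends.
Sorted by start: T4, T2, T3, T1, T5, T6.
T2 starts exactly when T4 ends (back-to-back, no overlap), so nothing later overlaps T4 either.
T3 starts before T2 ends → T2 and T3 overlap.
T1 starts exactly when T2 ends (back-to-back, no overlap), so nothing later overlaps T2 either.
T1 starts after T3 ends, so nothing later overlaps T3 either.
T5 starts after T1 ends, so nothing later overlaps T1 either.
T6 starts before T5 ends → T5 and T6 overlap.
Overlapping pairs: T2 & T3, T5 & T6 — 2 in total.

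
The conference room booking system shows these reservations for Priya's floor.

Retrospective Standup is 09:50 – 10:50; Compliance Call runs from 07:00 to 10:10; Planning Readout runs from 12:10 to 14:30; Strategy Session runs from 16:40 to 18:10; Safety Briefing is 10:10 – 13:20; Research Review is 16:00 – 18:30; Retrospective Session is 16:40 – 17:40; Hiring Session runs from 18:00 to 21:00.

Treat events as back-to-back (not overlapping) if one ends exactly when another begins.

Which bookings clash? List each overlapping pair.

Compliance Call & Retrospective Standup, Hiring Session & Research Review, Hiring Session & Strategy Session, Planning Readout & Safety Briefing, Research Review & Retrospective Session, Research Review & Strategy Session, Retrospective Session & Strategy Session, Retrospective Standup & Safety Briefing

Sorted by start: Compliance Call, Retrospective Standup, Safety Briefing, Planning Readout, Research Review, Strategy Session, Retrospective Session, Hiring Session.
Retrospective Standup starts before Compliance Call ends → Compliance Call and Retrospective Standup overlap.
Safety Briefing starts exactly when Compliance Call ends (back-to-back, no overlap), so nothing later overlaps Compliance Call either.
Safety Briefing starts before Retrospective Standup ends → Retrospective Standup and Safety Briefing overlap.
Planning Readout starts after Retrospective Standup ends, so nothing later overlaps Retrospective Standup either.
Planning Readout starts before Safety Briefing ends → Safety Briefing and Planning Readout overlap.
Research Review starts after Safety Briefing ends, so nothing later overlaps Safety Briefing either.
Research Review starts after Planning Readout ends, so nothing later overlaps Planning Readout either.
Strategy Session starts before Research Review ends → Research Review and Strategy Session overlap.
Retrospective Session starts before Research Review ends → Research Review and Retrospective Session overlap.
Hiring Session starts before Research Review ends → Research Review and Hiring Session overlap.
Retrospective Session starts before Strategy Session ends → Strategy Session and Retrospective Session overlap.
Hiring Session starts before Strategy Session ends → Strategy Session and Hiring Session overlap.
Hiring Session starts after Retrospective Session ends.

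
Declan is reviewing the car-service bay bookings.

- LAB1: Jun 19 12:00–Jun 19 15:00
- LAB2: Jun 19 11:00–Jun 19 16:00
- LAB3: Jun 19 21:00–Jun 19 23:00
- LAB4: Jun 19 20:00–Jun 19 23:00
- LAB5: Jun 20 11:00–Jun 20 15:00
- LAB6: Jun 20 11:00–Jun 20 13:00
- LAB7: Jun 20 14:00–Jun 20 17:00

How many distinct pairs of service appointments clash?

Sorted by start: LAB2, LAB1, LAB4, LAB3, LAB5, LAB6, LAB7.
LAB1 starts before LAB2 ends → LAB2 and LAB1 overlap.
LAB4 starts after LAB2 ends — done with LAB2.
LAB4 starts after LAB1 ends — done with LAB1.
LAB3 starts before LAB4 ends → LAB4 and LAB3 overlap.
LAB5 starts after LAB4 ends — done with LAB4.
LAB5 starts after LAB3 ends — done with LAB3.
LAB6 starts before LAB5 ends → LAB5 and LAB6 overlap.
LAB7 starts before LAB5 ends → LAB5 and LAB7 overlap.
LAB7 starts after LAB6 ends.
Overlapping pairs: LAB1 & LAB2, LAB3 & LAB4, LAB5 & LAB6, LAB5 & LAB7 — 4 in total.

4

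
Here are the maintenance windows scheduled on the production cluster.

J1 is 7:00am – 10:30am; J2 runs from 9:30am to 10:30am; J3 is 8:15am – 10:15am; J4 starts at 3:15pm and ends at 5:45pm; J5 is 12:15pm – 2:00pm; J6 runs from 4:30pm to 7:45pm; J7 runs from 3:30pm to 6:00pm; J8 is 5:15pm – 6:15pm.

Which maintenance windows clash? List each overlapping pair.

Sorted by start: J1, J3, J2, J5, J4, J7, J6, J8.
J3 starts before J1 ends → J1 and J3 overlap.
J2 starts before J1 ends → J1 and J2 overlap.
J5 starts after J1 ends, so nothing later overlaps J1 either.
J2 starts before J3 ends → J3 and J2 overlap.
J5 starts after J3 ends, so nothing later overlaps J3 either.
J5 starts after J2 ends, so nothing later overlaps J2 either.
J4 starts after J5 ends, so nothing later overlaps J5 either.
J7 starts before J4 ends → J4 and J7 overlap.
J6 starts before J4 ends → J4 and J6 overlap.
J8 starts before J4 ends → J4 and J8 overlap.
J6 starts before J7 ends → J7 and J6 overlap.
J8 starts before J7 ends → J7 and J8 overlap.
J8 starts before J6 ends → J6 and J8 overlap.

J1 & J2, J1 & J3, J2 & J3, J4 & J6, J4 & J7, J4 & J8, J6 & J7, J6 & J8, J7 & J8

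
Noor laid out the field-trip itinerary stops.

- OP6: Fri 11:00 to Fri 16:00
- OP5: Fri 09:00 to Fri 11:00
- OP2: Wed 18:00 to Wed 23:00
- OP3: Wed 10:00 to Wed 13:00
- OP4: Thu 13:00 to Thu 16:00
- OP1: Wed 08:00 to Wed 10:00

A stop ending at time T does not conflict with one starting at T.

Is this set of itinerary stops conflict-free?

Yes

Check each pair: they overlap iff neither finishes before the other starts.
Sorted by start: OP1, OP3, OP2, OP4, OP5, OP6.
OP3 starts exactly when OP1 ends (back-to-back, no overlap) — done with OP1.
OP2 starts after OP3 ends — done with OP3.
OP4 starts after OP2 ends — done with OP2.
OP5 starts after OP4 ends — done with OP4.
OP6 starts exactly when OP5 ends (back-to-back, no overlap).
Every pair is clear; the schedule has no overlaps.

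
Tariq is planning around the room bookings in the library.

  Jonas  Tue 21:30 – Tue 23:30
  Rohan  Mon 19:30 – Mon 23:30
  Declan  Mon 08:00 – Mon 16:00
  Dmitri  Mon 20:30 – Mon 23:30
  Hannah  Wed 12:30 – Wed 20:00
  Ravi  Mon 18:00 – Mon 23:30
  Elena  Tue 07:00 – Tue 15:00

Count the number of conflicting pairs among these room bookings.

3

Check each pair: they overlap iff neither finishes before the other starts.
Sorted by start: Declan, Ravi, Rohan, Dmitri, Elena, Jonas, Hannah.
Ravi starts after Declan ends; Declan is clear from here.
Rohan starts before Ravi ends → Ravi and Rohan overlap.
Dmitri starts before Ravi ends → Ravi and Dmitri overlap.
Elena starts after Ravi ends; Ravi is clear from here.
Dmitri starts before Rohan ends → Rohan and Dmitri overlap.
Elena starts after Rohan ends; Rohan is clear from here.
Elena starts after Dmitri ends; Dmitri is clear from here.
Jonas starts after Elena ends; Elena is clear from here.
Hannah starts after Jonas ends.
Overlapping pairs: Dmitri & Ravi, Dmitri & Rohan, Ravi & Rohan — 3 in total.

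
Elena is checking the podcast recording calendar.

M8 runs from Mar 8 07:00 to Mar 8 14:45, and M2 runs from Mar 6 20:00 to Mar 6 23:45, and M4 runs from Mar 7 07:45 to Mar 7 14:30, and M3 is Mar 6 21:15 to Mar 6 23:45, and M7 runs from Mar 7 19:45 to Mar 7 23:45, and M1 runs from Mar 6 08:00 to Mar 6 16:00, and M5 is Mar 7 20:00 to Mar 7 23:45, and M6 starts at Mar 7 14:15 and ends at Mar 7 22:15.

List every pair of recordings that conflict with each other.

Sorted by start: M1, M2, M3, M4, M6, M7, M5, M8.
M2 starts after M1 ends; M1 is clear from here.
M3 starts before M2 ends → M2 and M3 overlap.
M4 starts after M2 ends; M2 is clear from here.
M4 starts after M3 ends; M3 is clear from here.
M6 starts before M4 ends → M4 and M6 overlap.
M7 starts after M4 ends; M4 is clear from here.
M7 starts before M6 ends → M6 and M7 overlap.
M5 starts before M6 ends → M6 and M5 overlap.
M8 starts after M6 ends.
M5 starts before M7 ends → M7 and M5 overlap.
M8 starts after M7 ends.
M8 starts after M5 ends.

M2 & M3, M4 & M6, M5 & M6, M5 & M7, M6 & M7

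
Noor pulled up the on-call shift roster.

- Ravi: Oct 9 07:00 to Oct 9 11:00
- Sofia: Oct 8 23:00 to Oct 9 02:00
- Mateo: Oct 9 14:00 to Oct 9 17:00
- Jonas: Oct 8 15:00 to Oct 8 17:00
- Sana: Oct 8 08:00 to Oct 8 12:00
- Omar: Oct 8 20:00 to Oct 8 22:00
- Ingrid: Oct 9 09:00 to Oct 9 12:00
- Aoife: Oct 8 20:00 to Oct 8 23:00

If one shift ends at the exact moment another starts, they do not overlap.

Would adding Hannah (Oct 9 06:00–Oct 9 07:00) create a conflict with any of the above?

Sana: ends Oct 8 12:00 at or before Hannah starts Oct 9 06:00 → clear.
Jonas: ends Oct 8 17:00 at or before Hannah starts Oct 9 06:00 → clear.
Omar: ends Oct 8 22:00 at or before Hannah starts Oct 9 06:00 → clear.
Aoife: ends Oct 8 23:00 at or before Hannah starts Oct 9 06:00 → clear.
Sofia: ends Oct 9 02:00 at or before Hannah starts Oct 9 06:00 → clear.
Ravi: starts Oct 9 07:00 at or after Hannah ends Oct 9 07:00 → clear.
Ingrid: starts Oct 9 09:00 at or after Hannah ends Oct 9 07:00 → clear.
Mateo: starts Oct 9 14:00 at or after Hannah ends Oct 9 07:00 → clear.

No — it doesn't clash with anything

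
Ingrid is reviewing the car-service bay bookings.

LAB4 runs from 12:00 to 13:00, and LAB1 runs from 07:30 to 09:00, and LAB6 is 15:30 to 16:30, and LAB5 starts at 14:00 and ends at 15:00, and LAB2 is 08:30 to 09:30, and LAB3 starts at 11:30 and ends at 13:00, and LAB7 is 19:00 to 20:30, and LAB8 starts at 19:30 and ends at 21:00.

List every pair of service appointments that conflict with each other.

LAB1 & LAB2, LAB3 & LAB4, LAB7 & LAB8

Two intervals overlap when each starts before the other ends.
Sorted by start: LAB1, LAB2, LAB3, LAB4, LAB5, LAB6, LAB7, LAB8.
LAB2 starts before LAB1 ends → LAB1 and LAB2 overlap.
LAB3 starts after LAB1 ends, so LAB1 has no further overlaps.
LAB3 starts after LAB2 ends, so LAB2 has no further overlaps.
LAB4 starts before LAB3 ends → LAB3 and LAB4 overlap.
LAB5 starts after LAB3 ends, so LAB3 has no further overlaps.
LAB5 starts after LAB4 ends, so LAB4 has no further overlaps.
LAB6 starts after LAB5 ends, so LAB5 has no further overlaps.
LAB7 starts after LAB6 ends, so LAB6 has no further overlaps.
LAB8 starts before LAB7 ends → LAB7 and LAB8 overlap.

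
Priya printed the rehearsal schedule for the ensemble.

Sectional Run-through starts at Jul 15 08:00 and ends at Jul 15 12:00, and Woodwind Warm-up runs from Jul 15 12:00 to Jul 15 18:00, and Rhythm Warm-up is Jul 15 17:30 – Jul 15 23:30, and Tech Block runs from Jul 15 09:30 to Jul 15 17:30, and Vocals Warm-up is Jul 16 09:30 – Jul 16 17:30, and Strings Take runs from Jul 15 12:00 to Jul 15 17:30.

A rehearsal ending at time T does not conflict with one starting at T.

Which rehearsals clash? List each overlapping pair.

Rhythm Warm-up & Woodwind Warm-up, Sectional Run-through & Tech Block, Strings Take & Tech Block, Strings Take & Woodwind Warm-up, Tech Block & Woodwind Warm-up

Check each pair: they overlap iff neither finishes before the other starts.
Sorted by start: Sectional Run-through, Tech Block, Strings Take, Woodwind Warm-up, Rhythm Warm-up, Vocals Warm-up.
Tech Block starts before Sectional Run-through ends → Sectional Run-through and Tech Block overlap.
Strings Take starts exactly when Sectional Run-through ends (back-to-back, no overlap), so nothing later overlaps Sectional Run-through either.
Strings Take starts before Tech Block ends → Tech Block and Strings Take overlap.
Woodwind Warm-up starts before Tech Block ends → Tech Block and Woodwind Warm-up overlap.
Rhythm Warm-up starts exactly when Tech Block ends (back-to-back, no overlap), so nothing later overlaps Tech Block either.
Woodwind Warm-up starts before Strings Take ends → Strings Take and Woodwind Warm-up overlap.
Rhythm Warm-up starts exactly when Strings Take ends (back-to-back, no overlap), so nothing later overlaps Strings Take either.
Rhythm Warm-up starts before Woodwind Warm-up ends → Woodwind Warm-up and Rhythm Warm-up overlap.
Vocals Warm-up starts after Woodwind Warm-up ends.
Vocals Warm-up starts after Rhythm Warm-up ends.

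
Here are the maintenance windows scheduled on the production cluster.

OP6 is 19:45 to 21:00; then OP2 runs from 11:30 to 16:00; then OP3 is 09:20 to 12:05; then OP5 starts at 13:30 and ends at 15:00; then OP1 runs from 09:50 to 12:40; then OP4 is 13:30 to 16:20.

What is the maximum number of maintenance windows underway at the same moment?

Sort all start/end points and keep a running count:
09:20 start OP3 → 1
09:50 start OP1 → 2
11:30 start OP2 → 3
12:05 end OP3 → 2
12:40 end OP1 → 1
13:30 start OP4 → 2
13:30 start OP5 → 3
15:00 end OP5 → 2
16:00 end OP2 → 1
16:20 end OP4 → 0
19:45 start OP6 → 1
21:00 end OP6 → 0
Peak is 3, at 11:30 (OP1, OP2, OP3).

3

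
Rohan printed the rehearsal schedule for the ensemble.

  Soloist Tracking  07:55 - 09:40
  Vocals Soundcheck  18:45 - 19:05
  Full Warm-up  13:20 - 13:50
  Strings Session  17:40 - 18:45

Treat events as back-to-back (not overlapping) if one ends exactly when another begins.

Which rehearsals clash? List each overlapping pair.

Sorted by start: Soloist Tracking, Full Warm-up, Strings Session, Vocals Soundcheck.
Full Warm-up starts after Soloist Tracking ends; Soloist Tracking is clear from here.
Strings Session starts after Full Warm-up ends; Full Warm-up is clear from here.
Vocals Soundcheck starts exactly when Strings Session ends (back-to-back, no overlap).

none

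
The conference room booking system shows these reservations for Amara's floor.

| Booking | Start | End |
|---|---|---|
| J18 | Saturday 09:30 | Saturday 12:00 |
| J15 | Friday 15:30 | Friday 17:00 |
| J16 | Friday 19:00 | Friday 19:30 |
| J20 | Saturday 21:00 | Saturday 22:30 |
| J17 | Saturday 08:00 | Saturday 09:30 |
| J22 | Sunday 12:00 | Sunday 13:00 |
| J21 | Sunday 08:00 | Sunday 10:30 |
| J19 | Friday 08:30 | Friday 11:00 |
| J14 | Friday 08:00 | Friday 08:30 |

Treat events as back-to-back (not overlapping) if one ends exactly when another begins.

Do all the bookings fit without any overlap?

Yes

Sorted by start: J14, J19, J15, J16, J17, J18, J20, J21, J22.
J19 starts exactly when J14 ends (back-to-back, no overlap) — done with J14.
J15 starts after J19 ends — done with J19.
J16 starts after J15 ends — done with J15.
J17 starts after J16 ends — done with J16.
J18 starts exactly when J17 ends (back-to-back, no overlap) — done with J17.
J20 starts after J18 ends — done with J18.
J21 starts after J20 ends — done with J20.
J22 starts after J21 ends.
Every pair is clear; the schedule has no overlaps.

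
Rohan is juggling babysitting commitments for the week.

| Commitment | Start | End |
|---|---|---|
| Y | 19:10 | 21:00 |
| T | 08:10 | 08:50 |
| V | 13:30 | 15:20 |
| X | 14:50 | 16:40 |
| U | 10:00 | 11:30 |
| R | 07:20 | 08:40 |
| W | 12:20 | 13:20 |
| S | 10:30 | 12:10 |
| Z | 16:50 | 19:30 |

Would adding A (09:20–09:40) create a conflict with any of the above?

R: ends 08:40 at or before A starts 09:20 → clear.
T: ends 08:50 at or before A starts 09:20 → clear.
U: starts 10:00 at or after A ends 09:40 → clear.
S: starts 10:30 at or after A ends 09:40 → clear.
W: starts 12:20 at or after A ends 09:40 → clear.
V: starts 13:30 at or after A ends 09:40 → clear.
X: starts 14:50 at or after A ends 09:40 → clear.
Z: starts 16:50 at or after A ends 09:40 → clear.
Y: starts 19:10 at or after A ends 09:40 → clear.

No — it doesn't clash with anything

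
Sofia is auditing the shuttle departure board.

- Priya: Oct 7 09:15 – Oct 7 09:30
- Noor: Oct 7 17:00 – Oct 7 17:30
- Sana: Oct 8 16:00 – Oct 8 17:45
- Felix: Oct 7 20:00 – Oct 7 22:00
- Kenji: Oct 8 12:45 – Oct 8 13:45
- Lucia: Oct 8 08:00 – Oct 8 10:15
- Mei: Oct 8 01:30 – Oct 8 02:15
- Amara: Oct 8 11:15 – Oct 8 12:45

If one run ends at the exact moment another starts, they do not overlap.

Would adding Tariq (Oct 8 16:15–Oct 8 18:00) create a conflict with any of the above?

Priya: ends Oct 7 09:30 at or before Tariq starts Oct 8 16:15 → clear.
Noor: ends Oct 7 17:30 at or before Tariq starts Oct 8 16:15 → clear.
Felix: ends Oct 7 22:00 at or before Tariq starts Oct 8 16:15 → clear.
Mei: ends Oct 8 02:15 at or before Tariq starts Oct 8 16:15 → clear.
Lucia: ends Oct 8 10:15 at or before Tariq starts Oct 8 16:15 → clear.
Amara: ends Oct 8 12:45 at or before Tariq starts Oct 8 16:15 → clear.
Kenji: ends Oct 8 13:45 at or before Tariq starts Oct 8 16:15 → clear.
Sana: starts Oct 8 16:00 before Tariq ends Oct 8 18:00, and ends Oct 8 17:45 after Tariq starts Oct 8 16:15 → overlap.
Tariq overlaps Sana.

Yes — it overlaps Sana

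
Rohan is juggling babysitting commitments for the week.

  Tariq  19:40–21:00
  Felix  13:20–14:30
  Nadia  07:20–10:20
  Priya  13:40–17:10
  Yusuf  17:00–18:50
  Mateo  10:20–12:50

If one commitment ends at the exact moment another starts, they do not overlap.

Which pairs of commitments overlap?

Felix & Priya, Priya & Yusuf

Sorted by start: Nadia, Mateo, Felix, Priya, Yusuf, Tariq.
Mateo starts exactly when Nadia ends (back-to-back, no overlap); Nadia is clear from here.
Felix starts after Mateo ends; Mateo is clear from here.
Priya starts before Felix ends → Felix and Priya overlap.
Yusuf starts after Felix ends; Felix is clear from here.
Yusuf starts before Priya ends → Priya and Yusuf overlap.
Tariq starts after Priya ends.
Tariq starts after Yusuf ends.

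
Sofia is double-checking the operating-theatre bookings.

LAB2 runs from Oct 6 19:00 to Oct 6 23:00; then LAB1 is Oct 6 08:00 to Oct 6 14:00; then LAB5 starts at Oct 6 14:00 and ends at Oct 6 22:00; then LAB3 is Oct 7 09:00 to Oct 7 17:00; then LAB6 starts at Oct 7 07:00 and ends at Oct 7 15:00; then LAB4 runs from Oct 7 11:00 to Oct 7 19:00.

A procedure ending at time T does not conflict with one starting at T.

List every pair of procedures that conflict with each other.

LAB2 & LAB5, LAB3 & LAB4, LAB3 & LAB6, LAB4 & LAB6

Sorted by start: LAB1, LAB5, LAB2, LAB6, LAB3, LAB4.
LAB5 starts exactly when LAB1 ends (back-to-back, no overlap) — done with LAB1.
LAB2 starts before LAB5 ends → LAB5 and LAB2 overlap.
LAB6 starts after LAB5 ends — done with LAB5.
LAB6 starts after LAB2 ends — done with LAB2.
LAB3 starts before LAB6 ends → LAB6 and LAB3 overlap.
LAB4 starts before LAB6 ends → LAB6 and LAB4 overlap.
LAB4 starts before LAB3 ends → LAB3 and LAB4 overlap.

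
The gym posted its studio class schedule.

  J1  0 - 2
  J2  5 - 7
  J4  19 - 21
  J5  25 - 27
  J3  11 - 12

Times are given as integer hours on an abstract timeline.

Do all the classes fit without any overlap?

Yes

Sorted by start: J1, J2, J3, J4, J5.
J2 starts after J1 ends, so J1 has no further overlaps.
J3 starts after J2 ends, so J2 has no further overlaps.
J4 starts after J3 ends, so J3 has no further overlaps.
J5 starts after J4 ends.
Every pair is clear; the schedule has no overlaps.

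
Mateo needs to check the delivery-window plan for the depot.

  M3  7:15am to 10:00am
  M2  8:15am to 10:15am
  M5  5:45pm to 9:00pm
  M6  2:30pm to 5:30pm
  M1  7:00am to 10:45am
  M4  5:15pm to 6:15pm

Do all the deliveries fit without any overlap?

Two intervals overlap when each starts before the other ends.
Sorted by start: M1, M3, M2, M6, M4, M5.
M3 starts before M1 ends → M1 and M3 overlap.
That's a conflict, so the schedule is not conflict-free.

No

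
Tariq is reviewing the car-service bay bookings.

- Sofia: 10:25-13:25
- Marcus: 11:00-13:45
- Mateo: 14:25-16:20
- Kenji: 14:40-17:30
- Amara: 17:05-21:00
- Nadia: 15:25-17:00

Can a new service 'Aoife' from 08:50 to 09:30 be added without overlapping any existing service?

Yes — the slot is free

Sofia: starts 10:25 at or after Aoife ends 09:30 → clear.
Marcus: starts 11:00 at or after Aoife ends 09:30 → clear.
Mateo: starts 14:25 at or after Aoife ends 09:30 → clear.
Kenji: starts 14:40 at or after Aoife ends 09:30 → clear.
Nadia: starts 15:25 at or after Aoife ends 09:30 → clear.
Amara: starts 17:05 at or after Aoife ends 09:30 → clear.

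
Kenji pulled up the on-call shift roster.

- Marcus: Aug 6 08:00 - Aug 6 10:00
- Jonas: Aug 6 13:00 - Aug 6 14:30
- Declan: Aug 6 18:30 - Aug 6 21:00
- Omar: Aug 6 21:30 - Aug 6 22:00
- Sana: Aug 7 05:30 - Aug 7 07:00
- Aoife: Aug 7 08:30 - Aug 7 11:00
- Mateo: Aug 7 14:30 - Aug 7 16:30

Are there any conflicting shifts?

No

Sorted by start: Marcus, Jonas, Declan, Omar, Sana, Aoife, Mateo.
Jonas starts after Marcus ends, so nothing later overlaps Marcus either.
Declan starts after Jonas ends, so nothing later overlaps Jonas either.
Omar starts after Declan ends, so nothing later overlaps Declan either.
Sana starts after Omar ends, so nothing later overlaps Omar either.
Aoife starts after Sana ends, so nothing later overlaps Sana either.
Mateo starts after Aoife ends.
Every pair is clear; the schedule has no overlaps.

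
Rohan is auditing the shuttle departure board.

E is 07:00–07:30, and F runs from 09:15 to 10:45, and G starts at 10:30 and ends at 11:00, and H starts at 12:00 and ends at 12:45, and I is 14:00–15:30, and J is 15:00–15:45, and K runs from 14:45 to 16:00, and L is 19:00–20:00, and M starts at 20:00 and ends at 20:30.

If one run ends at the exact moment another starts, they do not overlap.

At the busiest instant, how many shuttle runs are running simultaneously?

Walk through starts and ends in time order (an end at T is processed before a start at T):
07:00 start E → 1
07:30 end E → 0
09:15 start F → 1
10:30 start G → 2
10:45 end F → 1
11:00 end G → 0
12:00 start H → 1
12:45 end H → 0
14:00 start I → 1
14:45 start K → 2
15:00 start J → 3
15:30 end I → 2
15:45 end J → 1
16:00 end K → 0
19:00 start L → 1
20:00 end L → 0
20:00 start M → 1
20:30 end M → 0
Peak is 3, at 15:00 (I, J, K).

3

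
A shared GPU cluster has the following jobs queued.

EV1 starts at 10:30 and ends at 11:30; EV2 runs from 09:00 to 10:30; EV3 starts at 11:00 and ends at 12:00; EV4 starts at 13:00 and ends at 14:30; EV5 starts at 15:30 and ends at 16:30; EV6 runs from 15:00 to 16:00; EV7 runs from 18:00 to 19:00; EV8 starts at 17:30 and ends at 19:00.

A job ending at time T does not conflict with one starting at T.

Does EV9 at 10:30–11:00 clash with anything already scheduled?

Yes — it overlaps EV1

EV2: ends 10:30 at or before EV9 starts 10:30 → clear.
EV1: starts 10:30 before EV9 ends 11:00, and ends 11:30 after EV9 starts 10:30 → overlap.
EV3: starts 11:00 at or after EV9 ends 11:00 → clear.
EV4: starts 13:00 at or after EV9 ends 11:00 → clear.
EV6: starts 15:00 at or after EV9 ends 11:00 → clear.
EV5: starts 15:30 at or after EV9 ends 11:00 → clear.
EV8: starts 17:30 at or after EV9 ends 11:00 → clear.
EV7: starts 18:00 at or after EV9 ends 11:00 → clear.
EV9 overlaps EV1.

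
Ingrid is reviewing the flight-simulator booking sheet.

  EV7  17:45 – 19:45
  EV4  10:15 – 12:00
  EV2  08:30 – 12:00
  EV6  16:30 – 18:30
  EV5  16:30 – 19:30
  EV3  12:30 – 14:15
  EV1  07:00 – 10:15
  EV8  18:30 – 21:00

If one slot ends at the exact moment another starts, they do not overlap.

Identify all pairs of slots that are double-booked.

Check each pair: they overlap iff neither finishes before the other starts.
Sorted by start: EV1, EV2, EV4, EV3, EV5, EV6, EV7, EV8.
EV2 starts before EV1 ends → EV1 and EV2 overlap.
EV4 starts exactly when EV1 ends (back-to-back, no overlap); EV1 is clear from here.
EV4 starts before EV2 ends → EV2 and EV4 overlap.
EV3 starts after EV2 ends; EV2 is clear from here.
EV3 starts after EV4 ends; EV4 is clear from here.
EV5 starts after EV3 ends; EV3 is clear from here.
EV6 starts before EV5 ends → EV5 and EV6 overlap.
EV7 starts before EV5 ends → EV5 and EV7 overlap.
EV8 starts before EV5 ends → EV5 and EV8 overlap.
EV7 starts before EV6 ends → EV6 and EV7 overlap.
EV8 starts exactly when EV6 ends (back-to-back, no overlap).
EV8 starts before EV7 ends → EV7 and EV8 overlap.

EV1 & EV2, EV2 & EV4, EV5 & EV6, EV5 & EV7, EV5 & EV8, EV6 & EV7, EV7 & EV8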